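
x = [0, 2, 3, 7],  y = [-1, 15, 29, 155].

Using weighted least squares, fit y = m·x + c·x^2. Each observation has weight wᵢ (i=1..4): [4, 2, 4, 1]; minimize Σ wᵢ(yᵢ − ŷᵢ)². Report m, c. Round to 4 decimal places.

The normal equations are: 93·m + 467·c = 1493;  467·m + 2757·c = 8759.
(Σwᵢ·x·x = 93, Σwᵢ·x·x^2 = 467, Σwᵢ·x^2·x^2 = 2757, Σwᵢ·x·y = 1493, Σwᵢ·x^2·y = 8759.)
Determinant 93·2757 − 467² = 38312.
m = (1493·2757 − 467·8759)/38312 = 6437/9578; c = (93·8759 − 467·1493)/38312 = 29339/9578.

m = 0.6721, c = 3.0632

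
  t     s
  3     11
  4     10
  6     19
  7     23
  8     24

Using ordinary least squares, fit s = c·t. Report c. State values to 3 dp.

c = 3.103

Normal-equation sums: Σt·t = 174.
For Aᵀs: Σt·s = 540.
c = 540/174 = 3.10345.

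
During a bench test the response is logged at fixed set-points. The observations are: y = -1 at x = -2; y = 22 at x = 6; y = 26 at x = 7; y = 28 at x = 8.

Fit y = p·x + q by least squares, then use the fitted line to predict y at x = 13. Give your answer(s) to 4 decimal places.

ŷ = 42.9084

Setting ∂/∂p … = 0 gives: 153·p + 19·q = 540;  19·p + 4·q = 75.
det = 153·4 − 19² = 251.
p = (540·4 − 19·75)/251 = 735/251; q = (153·75 − 19·540)/251 = 1215/251.
At x = 13: ŷ = (735/251)·(13) + (1215/251)·(1) = 10770/251.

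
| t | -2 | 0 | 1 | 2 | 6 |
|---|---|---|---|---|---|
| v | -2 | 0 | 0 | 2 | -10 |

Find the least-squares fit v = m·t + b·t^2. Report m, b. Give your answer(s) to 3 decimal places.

m = 0.709, b = -0.387

The normal equations are: 45·m + 217·b = -52;  217·m + 1329·b = -360.
(Σt·t = 45, Σt·t^2 = 217, Σt^2·t^2 = 1329, Σt·v = -52, Σt^2·v = -360.)
Determinant 45·1329 − 217² = 12716.
m = ((-52)·1329 − 217·(-360))/12716 = 2253/3179; b = (45·(-360) − 217·(-52))/12716 = -1229/3179.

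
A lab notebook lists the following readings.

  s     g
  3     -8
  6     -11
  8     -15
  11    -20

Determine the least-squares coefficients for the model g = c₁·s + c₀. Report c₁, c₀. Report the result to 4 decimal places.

MᵀM·[c₁, c₀]ᵀ = Mᵀg reads: 230·c₁ + 28·c₀ = -430;  28·c₁ + 4·c₀ = -54.
(Σs·s = 230, Σs = 28, Σ1 = 4, Σs·g = -430, Σg = -54.)
Eliminating c₀: 4·(row 1) − 28·(row 2) gives 136·c₁ = 4·(-430) − 28·(-54) = -208, so c₁ = -26/17.
Then c₀ = ((-54) − 28·(-26/17))/4 = -95/34.

c₁ = -1.5294, c₀ = -2.7941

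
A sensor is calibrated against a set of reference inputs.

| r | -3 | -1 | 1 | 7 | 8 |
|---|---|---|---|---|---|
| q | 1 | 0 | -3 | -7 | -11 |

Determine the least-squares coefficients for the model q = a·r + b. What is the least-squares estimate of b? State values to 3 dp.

b = -1.605

The normal system AᵀA·[a, b]ᵀ = Aᵀq is [[124, 12]; [12, 5]]·[a, b]ᵀ = [-143, -20]ᵀ.
Δ = 124·5 − 12² = 476.
a = ((-143)·5 − 12·(-20))/476 = -475/476; b = (124·(-20) − 12·(-143))/476 = -191/119.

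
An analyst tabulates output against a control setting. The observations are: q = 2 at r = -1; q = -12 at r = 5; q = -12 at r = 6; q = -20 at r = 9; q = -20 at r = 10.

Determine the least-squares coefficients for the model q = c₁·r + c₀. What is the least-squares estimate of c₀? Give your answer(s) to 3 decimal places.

Normal-equation sums: Σr·r = 243, Σr = 29, Σ1 = 5.
Moment sums: Σr·q = -514, Σq = -62.
Normal equations: [[243, 29]; [29, 5]]·[c₁, c₀]ᵀ = [-514, -62]ᵀ.
Δ = 243·5 − 29² = 374.
c₁ = ((-514)·5 − 29·(-62))/374 = -386/187; c₀ = (243·(-62) − 29·(-514))/374 = -80/187.

c₀ = -0.428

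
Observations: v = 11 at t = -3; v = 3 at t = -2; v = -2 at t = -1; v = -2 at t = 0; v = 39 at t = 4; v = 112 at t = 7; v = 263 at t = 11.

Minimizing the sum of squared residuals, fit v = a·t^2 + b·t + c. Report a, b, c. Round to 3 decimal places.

Entries of XᵀX: Σt^2·t^2 = 17396, Σt^2·t = 1702, Σt^2 = 200, Σt·t = 200, Σt = 16, Σ1 = 7.
Moment sums: Σt^2·v = 38044, Σt·v = 3796, Σv = 424.
XᵀX·[a, b, c]ᵀ = Xᵀv becomes [[17396, 1702, 200]; [1702, 200, 16]; [200, 16, 7]]·[a, b, c]ᵀ = [38044, 3796, 424]ᵀ.
Solving the 3×3 system (Gaussian elimination) gives a = 1257590/629049, b = 1301558/629049, c = -267912/209683.

a = 1.999, b = 2.069, c = -1.278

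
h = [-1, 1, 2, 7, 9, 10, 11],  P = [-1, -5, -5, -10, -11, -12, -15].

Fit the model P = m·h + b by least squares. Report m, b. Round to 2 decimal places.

With design matrix M, MᵀM = [[357, 39]; [39, 7]] and MᵀP = [-468, -59]ᵀ.
det = 357·7 − 39² = 978.
m = ((-468)·7 − 39·(-59))/978 = -325/326; b = (357·(-59) − 39·(-468))/978 = -937/326.

m = -1.00, b = -2.87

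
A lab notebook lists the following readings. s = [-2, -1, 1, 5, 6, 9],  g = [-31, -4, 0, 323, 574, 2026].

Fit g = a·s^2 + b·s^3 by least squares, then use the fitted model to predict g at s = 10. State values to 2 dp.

ĝ = 2802.81

XᵀX·[a, b]ᵀ = Xᵀg reads: 8500·a + 69918·b = 192717;  69918·a + 593788·b = 1641565.
(Σs^2·s^2 = 8500, Σs^2·s^3 = 69918, Σs^3·s^3 = 593788, Σs^2·g = 192717, Σs^3·g = 1641565.)
Eliminating b: 593788·(row 1) − 69918·(row 2) gives 158671276·a = 593788·192717 − 69918·1641565 = -341899674, so a = -170949837/79335638.
Then b = (1641565 − 69918·(-170949837/79335638))/593788 = 239457647/79335638.
At s = 10: ĝ = (-170949837/79335638)·(100) + (239457647/79335638)·(1000) = 111181331650/39667819.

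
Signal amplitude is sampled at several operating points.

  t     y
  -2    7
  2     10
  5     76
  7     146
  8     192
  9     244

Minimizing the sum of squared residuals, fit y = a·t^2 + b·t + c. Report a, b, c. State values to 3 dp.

a = 2.951, b = 0.829, c = -3.153

The normal system AᵀA·[a, b, c]ᵀ = Aᵀy is [[13715, 1709, 227]; [1709, 227, 29]; [227, 29, 6]]·[a, b, c]ᵀ = [41174, 5140, 675]ᵀ.
Solving the 3×3 system (Gaussian elimination) gives a = 627157/212520, b = 176093/212520, c = -27919/8855.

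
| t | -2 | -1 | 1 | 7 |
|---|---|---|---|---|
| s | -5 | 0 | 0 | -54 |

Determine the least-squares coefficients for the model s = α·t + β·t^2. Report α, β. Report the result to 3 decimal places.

α = 0.140, β = -1.122

With design matrix M, MᵀM = [[55, 335]; [335, 2419]] and Mᵀs = [-368, -2666]ᵀ.
Eliminating β: 2419·(row 1) − 335·(row 2) gives 20820·α = 2419·(-368) − 335·(-2666) = 2918, so α = 1459/10410.
Then β = ((-2666) − 335·(1459/10410))/2419 = -2335/2082.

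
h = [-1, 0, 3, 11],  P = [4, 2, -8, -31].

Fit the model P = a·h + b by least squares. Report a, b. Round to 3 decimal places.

a = -2.949, b = 1.335

From the data, Σh·h = 131, Σh = 13, Σ1 = 4.
Moment sums: Σh·P = -369, ΣP = -33.
det = 131·4 − 13² = 355.
a = ((-369)·4 − 13·(-33))/355 = -1047/355; b = (131·(-33) − 13·(-369))/355 = 474/355.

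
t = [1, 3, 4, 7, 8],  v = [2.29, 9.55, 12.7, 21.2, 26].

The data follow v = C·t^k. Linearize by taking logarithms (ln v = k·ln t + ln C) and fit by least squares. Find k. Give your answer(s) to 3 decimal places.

k = 1.149

Taking logs, ln v = k·ln t + ln C, so regress ln v on ln t.
XᵀX = [[11.2394, 6.5103]; [6.5103, 5]], rhs = [18.7203, 11.9388]ᵀ  (here Σln t = 6.5103, Σ(ln t)² = 11.2394, Σln v = 11.9388, Σln t·ln v = 18.7203).
Slope k = (n·Σln t·ln v − Σln t·Σln v)/(n·Σ(ln t)² − (Σln t)²) = (5·18.7203 − 6.5103·11.9388)/13.8136 = 1.14937; ln C = (Σln v − k·Σln t)/n = 0.89122.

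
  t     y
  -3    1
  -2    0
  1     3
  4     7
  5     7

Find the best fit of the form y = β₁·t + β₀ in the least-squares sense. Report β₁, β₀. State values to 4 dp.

The normal system XᵀX·[β₁, β₀]ᵀ = Xᵀy is [[55, 5]; [5, 5]]·[β₁, β₀]ᵀ = [63, 18]ᵀ.
det = 55·5 − 5² = 250.
β₁ = (63·5 − 5·18)/250 = 9/10; β₀ = (55·18 − 5·63)/250 = 27/10.

β₁ = 0.9000, β₀ = 2.7000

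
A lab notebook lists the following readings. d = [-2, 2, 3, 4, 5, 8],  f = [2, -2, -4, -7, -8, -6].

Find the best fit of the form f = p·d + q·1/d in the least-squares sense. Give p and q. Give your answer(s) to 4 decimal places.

p = -1.0304, q = -1.7155

Entries of AᵀA: Σd·d = 122, Σd·1/d = 6, Σ1/d·1/d = 10501/14400.
And Σd·f = -136, Σ1/d·f = -223/30.
So AᵀA·[p, q]ᵀ = Aᵀf: [[122, 6]; [6, 10501/14400]]·[p, q]ᵀ = [-136, -223/30]ᵀ.
det = 122·(10501/14400) − 6² = 381361/7200.
p = ((-136)·(10501/14400) − 6·(-223/30))/(381361/7200) = -392948/381361; q = (122·(-223/30) − 6·(-136))/(381361/7200) = -654240/381361.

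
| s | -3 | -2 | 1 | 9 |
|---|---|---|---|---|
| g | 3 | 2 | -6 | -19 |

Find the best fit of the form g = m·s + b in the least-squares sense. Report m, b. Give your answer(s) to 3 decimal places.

AᵀA·[m, b]ᵀ = Aᵀg reads: 95·m + 5·b = -190;  5·m + 4·b = -20.
Δ = 95·4 − 5² = 355.
m = ((-190)·4 − 5·(-20))/355 = -132/71; b = (95·(-20) − 5·(-190))/355 = -190/71.

m = -1.859, b = -2.676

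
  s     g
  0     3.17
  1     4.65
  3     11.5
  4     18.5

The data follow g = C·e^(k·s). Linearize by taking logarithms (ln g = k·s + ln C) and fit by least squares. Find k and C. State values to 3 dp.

Linearized form: ln g = k·s + ln C. From the 4 transformed points,
Over the data: Σs = 8.0000, Σ(s)² = 26.0000, Σln g = 8.0507, Σs·ln g = 20.5350.
Normal system: [[26.0000, 8.0000]; [8.0000, 4]]·[k, ln C]ᵀ = [20.5350, 8.0507]ᵀ.
Solving (det = 40.0000): k = 0.44336, ln C = 1.12597, so C = exp(1.12597) = 3.08320.

k = 0.443, C = 3.083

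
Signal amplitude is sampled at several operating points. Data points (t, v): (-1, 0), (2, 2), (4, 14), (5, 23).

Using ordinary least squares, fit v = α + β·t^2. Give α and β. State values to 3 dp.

With design matrix X, XᵀX = [[4, 46]; [46, 898]] and Xᵀv = [39, 807]ᵀ.
Eliminating β: 898·(row 1) − 46·(row 2) gives 1476·α = 898·39 − 46·807 = -2100, so α = -175/123.
Then β = (807 − 46·(-175/123))/898 = 239/246.

α = -1.423, β = 0.972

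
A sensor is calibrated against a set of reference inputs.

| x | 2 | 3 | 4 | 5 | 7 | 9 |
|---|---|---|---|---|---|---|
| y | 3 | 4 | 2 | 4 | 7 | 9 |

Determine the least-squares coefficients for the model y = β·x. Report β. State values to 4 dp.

β = 0.9565

The normal equations are: 184·β = 176.
(Σx·x = 184, Σx·y = 176.)
β = 176/184 = 0.956522.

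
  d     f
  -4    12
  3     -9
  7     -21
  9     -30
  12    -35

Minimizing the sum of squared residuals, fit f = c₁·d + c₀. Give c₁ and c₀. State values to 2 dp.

AᵀA·[c₁, c₀]ᵀ = Aᵀf reads: 299·c₁ + 27·c₀ = -912;  27·c₁ + 5·c₀ = -83.
(Σd·d = 299, Σd = 27, Σ1 = 5, Σd·f = -912, Σf = -83.)
Eliminating c₀: 5·(row 1) − 27·(row 2) gives 766·c₁ = 5·(-912) − 27·(-83) = -2319, so c₁ = -2319/766.
Then c₀ = ((-83) − 27·(-2319/766))/5 = -193/766.

c₁ = -3.03, c₀ = -0.25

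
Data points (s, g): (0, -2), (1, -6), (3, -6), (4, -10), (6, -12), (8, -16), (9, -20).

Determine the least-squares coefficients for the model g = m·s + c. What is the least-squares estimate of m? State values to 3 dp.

Sums needed: Σs·s = 207, Σs = 31, Σ1 = 7.
For Aᵀg: Σs·g = -444, Σg = -72.
Normal equations: [[207, 31]; [31, 7]]·[m, c]ᵀ = [-444, -72]ᵀ.
Eliminating c: 7·(row 1) − 31·(row 2) gives 488·m = 7·(-444) − 31·(-72) = -876, so m = -219/122.
Then c = ((-72) − 31·(-219/122))/7 = -285/122.

m = -1.795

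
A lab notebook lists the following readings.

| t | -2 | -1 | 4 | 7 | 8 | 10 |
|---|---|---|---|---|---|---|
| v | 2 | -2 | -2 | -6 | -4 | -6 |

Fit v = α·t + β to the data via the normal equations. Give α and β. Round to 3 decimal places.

MᵀM·[α, β]ᵀ = Mᵀv reads: 234·α + 26·β = -144;  26·α + 6·β = -18.
det = 234·6 − 26² = 728.
α = ((-144)·6 − 26·(-18))/728 = -99/182; β = (234·(-18) − 26·(-144))/728 = -9/14.

α = -0.544, β = -0.643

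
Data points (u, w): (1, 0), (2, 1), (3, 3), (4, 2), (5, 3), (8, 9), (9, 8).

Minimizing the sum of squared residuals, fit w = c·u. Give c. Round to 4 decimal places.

c = 0.8900

MᵀM·[c]ᵀ = Mᵀw reads: 200·c = 178.
Hence c = 178 / 200 ≈ 0.89.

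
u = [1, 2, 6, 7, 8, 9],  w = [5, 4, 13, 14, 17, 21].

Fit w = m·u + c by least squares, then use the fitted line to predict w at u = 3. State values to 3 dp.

Normal-equation sums: Σu·u = 235, Σu = 33, Σ1 = 6.
For Xᵀw: Σu·w = 514, Σw = 74.
XᵀX·[m, c]ᵀ = Xᵀw becomes [[235, 33]; [33, 6]]·[m, c]ᵀ = [514, 74]ᵀ.
Eliminating c: 6·(row 1) − 33·(row 2) gives 321·m = 6·514 − 33·74 = 642, so m = 2.
Then c = (74 − 33·2)/6 = 4/3.
At u = 3: ŵ = (2)·(3) + (4/3)·(1) = 22/3.

ŵ = 7.333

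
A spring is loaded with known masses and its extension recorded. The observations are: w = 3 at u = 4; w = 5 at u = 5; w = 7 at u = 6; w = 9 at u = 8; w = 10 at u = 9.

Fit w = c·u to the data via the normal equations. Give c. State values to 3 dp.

c = 1.086

Entries of MᵀM: Σu·u = 222.
Right-hand side: Σu·w = 241.
So MᵀM·[c]ᵀ = Mᵀw: [[222]]·[c]ᵀ = [241]ᵀ.
c = 241/222 = 1.08559.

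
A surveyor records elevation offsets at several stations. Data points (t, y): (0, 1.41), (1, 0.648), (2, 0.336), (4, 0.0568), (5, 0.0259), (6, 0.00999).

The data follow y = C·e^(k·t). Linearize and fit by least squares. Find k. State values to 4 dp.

k = -0.8238

With ln yᵢ as the transformed response and tᵢ as the regressor:
AᵀA = [[82.0000, 18.0000]; [18.0000, 6]], rhs = [-59.9926, -12.3088]ᵀ  (here Σt = 18.0000, Σ(t)² = 82.0000, Σln y = -12.3088, Σt·ln y = -59.9926).
Solving (det = 168.0000): k = -0.82379, ln C = 0.41990.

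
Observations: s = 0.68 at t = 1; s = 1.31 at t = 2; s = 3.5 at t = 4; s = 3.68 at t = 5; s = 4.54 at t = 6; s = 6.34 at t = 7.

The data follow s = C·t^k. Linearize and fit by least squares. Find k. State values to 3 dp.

With ln sᵢ as the transformed response and ln tᵢ as the regressor:
Σln t = 7.4265, Σ(ln t)² = 11.9895, Σln s = 5.7998, Σln t·ln s = 10.3255.
Normal system: [[11.9895, 7.4265]; [7.4265, 6]]·[k, ln C]ᵀ = [10.3255, 5.7998]ᵀ.
Solving (det = 16.7835): k = 1.12492, ln C = -0.42574.

k = 1.125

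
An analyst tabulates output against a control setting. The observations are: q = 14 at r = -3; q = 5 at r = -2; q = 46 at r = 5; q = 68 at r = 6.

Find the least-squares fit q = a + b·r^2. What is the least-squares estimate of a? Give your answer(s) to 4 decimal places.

a = -3.3367

Normal-equation sums: Σ1 = 4, Σr^2 = 74, Σr^2·r^2 = 2018.
Right-hand side: Σq = 133, Σr^2·q = 3744.
AᵀA·[a, b]ᵀ = Aᵀq becomes [[4, 74]; [74, 2018]]·[a, b]ᵀ = [133, 3744]ᵀ.
Eliminating b: 2018·(row 1) − 74·(row 2) gives 2596·a = 2018·133 − 74·3744 = -8662, so a = -4331/1298.
Then b = (3744 − 74·(-4331/1298))/2018 = 2567/1298.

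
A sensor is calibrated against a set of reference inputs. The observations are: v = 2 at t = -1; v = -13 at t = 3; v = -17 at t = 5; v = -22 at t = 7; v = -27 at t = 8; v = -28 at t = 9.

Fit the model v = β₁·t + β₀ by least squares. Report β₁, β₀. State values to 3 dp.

From the data, Σt·t = 229, Σt = 31, Σ1 = 6.
Moment sums: Σt·v = -748, Σv = -105.
Normal equations: [[229, 31]; [31, 6]]·[β₁, β₀]ᵀ = [-748, -105]ᵀ.
Eliminating β₀: 6·(row 1) − 31·(row 2) gives 413·β₁ = 6·(-748) − 31·(-105) = -1233, so β₁ = -1233/413.
Then β₀ = ((-105) − 31·(-1233/413))/6 = -857/413.

β₁ = -2.985, β₀ = -2.075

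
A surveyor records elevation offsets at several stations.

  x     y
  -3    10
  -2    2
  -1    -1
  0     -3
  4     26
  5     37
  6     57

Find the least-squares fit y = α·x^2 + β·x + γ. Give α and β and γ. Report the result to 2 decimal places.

α = 1.54, β = 0.57, γ = -2.48

Normal-equation sums: Σx^2·x^2 = 2275, Σx^2·x = 369, Σx^2 = 91, Σx·x = 91, Σx = 9, Σ1 = 7.
Moment sums: Σx^2·y = 3490, Σx·y = 598, Σy = 128.
Normal equations: [[2275, 369, 91]; [369, 91, 9]; [91, 9, 7]]·[α, β, γ]ᵀ = [3490, 598, 128]ᵀ.
Row-reducing yields α = 3917/2541, β = 137/242, γ = -12613/5082.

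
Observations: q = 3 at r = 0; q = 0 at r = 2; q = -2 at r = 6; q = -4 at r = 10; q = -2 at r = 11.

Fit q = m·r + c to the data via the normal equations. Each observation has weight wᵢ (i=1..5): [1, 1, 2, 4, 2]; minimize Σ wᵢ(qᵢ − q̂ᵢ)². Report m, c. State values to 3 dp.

The normal equations are: 718·m + 76·c = -228;  76·m + 10·c = -21.
(Σwᵢ·r·r = 718, Σwᵢ·r = 76, Σwᵢ·1 = 10, Σwᵢ·r·q = -228, Σwᵢ·q = -21.)
det = 718·10 − 76² = 1404.
m = ((-228)·10 − 76·(-21))/1404 = -19/39; c = (718·(-21) − 76·(-228))/1404 = 125/78.

m = -0.487, c = 1.603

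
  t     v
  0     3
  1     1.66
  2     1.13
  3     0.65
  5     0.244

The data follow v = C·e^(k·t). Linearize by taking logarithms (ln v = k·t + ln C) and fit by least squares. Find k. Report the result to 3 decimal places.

With ln vᵢ as the transformed response and tᵢ as the regressor:
Σt = 11.0000, Σ(t)² = 39.0000, Σln v = -0.1137, Σt·ln v = -7.5940.
Equations: 39.0000·k + 11.0000·ln C = -7.5940;  11.0000·k + 5·ln C = -0.1137.
Solving (det = 74.0000): k = -0.49621, ln C = 1.06891.

k = -0.496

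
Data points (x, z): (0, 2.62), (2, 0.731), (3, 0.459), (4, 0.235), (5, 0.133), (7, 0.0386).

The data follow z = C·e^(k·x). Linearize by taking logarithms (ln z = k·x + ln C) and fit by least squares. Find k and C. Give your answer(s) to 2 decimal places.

k = -0.60, C = 2.59

Taking logs, ln z = k·x + ln C, so regress ln z on x.
XᵀX = [[103.0000, 21.0000]; [21.0000, 6]], rhs = [-41.6240, -6.8490]ᵀ  (here Σx = 21.0000, Σ(x)² = 103.0000, Σln z = -6.8490, Σx·ln z = -41.6240).
Slope k = (n·Σx·ln z − Σx·Σln z)/(n·Σ(x)² − (Σx)²) = (6·-41.6240 − 21.0000·-6.8490)/177.0000 = -0.59840; ln C = (Σln z − k·Σx)/n = 0.95290, so C = exp(0.95290) = 2.59321.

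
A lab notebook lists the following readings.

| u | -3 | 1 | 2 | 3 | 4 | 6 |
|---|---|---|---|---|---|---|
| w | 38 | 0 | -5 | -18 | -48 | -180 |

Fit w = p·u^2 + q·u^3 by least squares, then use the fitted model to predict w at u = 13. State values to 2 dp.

ŵ = -2051.36

Setting ∂/∂p … = 0 gives: 1731·p + 8833·q = -7088;  8833·p + 52275·q = -43504.
Eliminating q: 52275·(row 1) − 8833·(row 2) gives 12466136·p = 52275·(-7088) − 8833·(-43504) = 13745632, so p = 1718204/1558267.
Then q = ((-43504) − 8833·(1718204/1558267))/52275 = -1587140/1558267.
At u = 13: ŵ = (1718204/1558267)·(169) + (-1587140/1558267)·(2197) = -3196570104/1558267.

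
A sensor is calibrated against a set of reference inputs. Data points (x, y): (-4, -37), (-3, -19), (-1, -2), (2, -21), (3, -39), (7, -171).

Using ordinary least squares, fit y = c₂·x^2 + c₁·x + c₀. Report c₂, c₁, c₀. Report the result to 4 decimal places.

c₂ = -2.9718, c₁ = -3.2900, c₀ = -2.3871

Sums needed: Σx^2·x^2 = 2836, Σx^2·x = 286, Σx^2 = 88, Σx·x = 88, Σx = 4, Σ1 = 6.
And Σx^2·y = -9579, Σx·y = -1149, Σy = -289.
So MᵀM·[c₂, c₁, c₀]ᵀ = Mᵀy: [[2836, 286, 88]; [286, 88, 4]; [88, 4, 6]]·[c₂, c₁, c₀]ᵀ = [-9579, -1149, -289]ᵀ.
Solving the 3×3 system (Gaussian elimination) gives c₂ = -119151/40094, c₁ = -131909/40094, c₀ = -95707/40094.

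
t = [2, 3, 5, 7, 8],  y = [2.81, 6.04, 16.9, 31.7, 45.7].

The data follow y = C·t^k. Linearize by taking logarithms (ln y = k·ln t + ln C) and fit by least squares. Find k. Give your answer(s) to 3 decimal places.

Taking logs, ln y = k·ln t + ln C, so regress ln y on ln t.
Σln t = 7.4265, Σ(ln t)² = 12.3883, Σln y = 12.9373, Σln t·ln y = 21.9158.
Equations: 12.3883·k + 7.4265·ln C = 21.9158;  7.4265·k + 5·ln C = 12.9373.
Solving (det = 6.7880): k = 1.98869, ln C = -0.36636.

k = 1.989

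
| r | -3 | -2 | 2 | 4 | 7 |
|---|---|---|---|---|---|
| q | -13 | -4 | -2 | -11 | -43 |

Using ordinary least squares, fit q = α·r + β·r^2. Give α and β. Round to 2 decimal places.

The normal equations are: 82·α + 380·β = -302;  380·α + 2770·β = -2424.
(Σr·r = 82, Σr·r^2 = 380, Σr^2·r^2 = 2770, Σr·q = -302, Σr^2·q = -2424.)
det = 82·2770 − 380² = 82740.
α = ((-302)·2770 − 380·(-2424))/82740 = 4229/4137; β = (82·(-2424) − 380·(-302))/82740 = -21002/20685.

α = 1.02, β = -1.02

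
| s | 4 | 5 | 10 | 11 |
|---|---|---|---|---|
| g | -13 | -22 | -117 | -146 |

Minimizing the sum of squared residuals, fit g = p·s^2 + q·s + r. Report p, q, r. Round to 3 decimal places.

p = -1.667, q = 6.000, r = -10.333

The normal equations are: 25522·p + 2520·q + 262·r = -30124;  2520·p + 262·q + 30·r = -2938;  262·p + 30·q + 4·r = -298.
(Σs^2·s^2 = 25522, Σs^2·s = 2520, Σs^2 = 262, Σs·s = 262, Σs = 30, Σ1 = 4, Σs^2·g = -30124, Σs·g = -2938, Σg = -298.)
Row-reducing yields p = -5/3, q = 6, r = -31/3.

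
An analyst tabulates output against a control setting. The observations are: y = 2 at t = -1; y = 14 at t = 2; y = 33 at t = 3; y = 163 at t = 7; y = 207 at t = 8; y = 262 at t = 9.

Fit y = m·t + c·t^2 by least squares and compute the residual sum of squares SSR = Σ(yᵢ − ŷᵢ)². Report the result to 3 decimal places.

SSR = 8.917

AᵀA·[m, c]ᵀ = Aᵀy reads: 208·m + 1618·c = 5280;  1618·m + 13156·c = 42812.
Δ = 208·13156 − 1618² = 118524.
m = (5280·13156 − 1618·42812)/118524 = 48466/29631; c = (208·42812 − 1618·5280)/118524 = 90464/29631.
Residuals: 208/357, -43954/29631, 869/1411, 2755/1411, -43807/29631, -152/9877; SSR = 264233/29631.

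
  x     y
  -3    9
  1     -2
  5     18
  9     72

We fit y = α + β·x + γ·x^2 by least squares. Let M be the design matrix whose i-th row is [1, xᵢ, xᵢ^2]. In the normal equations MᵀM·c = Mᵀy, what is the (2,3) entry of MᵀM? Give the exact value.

Row 2 ↔ basis x, column 3 ↔ basis x^2, so (MᵀM)_{2,3} = Σᵢ (x)·(x^2) = (-3)·(9) + (1)·(1) + (5)·(25) + (9)·(81) = 828.

828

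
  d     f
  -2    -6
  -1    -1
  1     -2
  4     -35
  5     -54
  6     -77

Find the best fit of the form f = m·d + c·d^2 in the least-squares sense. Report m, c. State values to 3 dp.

m = -0.831, c = -1.995

Entries of MᵀM: Σd·d = 83, Σd·d^2 = 397, Σd^2·d^2 = 2195.
Moment sums: Σd·f = -861, Σd^2·f = -4709.
Normal equations: [[83, 397]; [397, 2195]]·[m, c]ᵀ = [-861, -4709]ᵀ.
Eliminating c: 2195·(row 1) − 397·(row 2) gives 24576·m = 2195·(-861) − 397·(-4709) = -20422, so m = -10211/12288.
Then c = ((-4709) − 397·(-10211/12288))/2195 = -24515/12288.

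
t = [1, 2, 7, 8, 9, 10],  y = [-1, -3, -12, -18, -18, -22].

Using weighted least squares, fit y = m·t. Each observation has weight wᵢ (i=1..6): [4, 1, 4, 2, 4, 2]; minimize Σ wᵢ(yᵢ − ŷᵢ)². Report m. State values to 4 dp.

m = -2.0117

Compute the Gram sums: Σwᵢ·t·t = 856.
For XᵀWy: Σwᵢ·t·y = -1722.
Normal equations: [[856]]·[m]ᵀ = [-1722]ᵀ.
m = (-1722)/856 = -2.01168.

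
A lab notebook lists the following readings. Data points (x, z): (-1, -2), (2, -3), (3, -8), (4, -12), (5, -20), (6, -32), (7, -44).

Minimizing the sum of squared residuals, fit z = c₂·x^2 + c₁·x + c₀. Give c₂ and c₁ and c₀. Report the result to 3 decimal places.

c₂ = -1.013, c₁ = 0.892, c₀ = -0.346

Normal-equation sums: Σx^2·x^2 = 4676, Σx^2·x = 782, Σx^2 = 140, Σx·x = 140, Σx = 26, Σ1 = 7.
For Mᵀz: Σx^2·z = -4086, Σx·z = -676, Σz = -121.
Solving the 3×3 system (Gaussian elimination) gives c₂ = -22733/22449, c₁ = 2861/3207, c₀ = -2591/7483.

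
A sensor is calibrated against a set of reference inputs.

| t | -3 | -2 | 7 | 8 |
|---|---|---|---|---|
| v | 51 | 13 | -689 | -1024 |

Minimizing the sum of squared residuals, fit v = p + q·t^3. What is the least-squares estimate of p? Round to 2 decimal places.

With design matrix X, XᵀX = [[4, 820]; [820, 380586]] and Xᵀv = [-1649, -762096]ᵀ.
Eliminating q: 380586·(row 1) − 820·(row 2) gives 849944·p = 380586·(-1649) − 820·(-762096) = -2667594, so p = -1333797/424972.
Then q = ((-762096) − 820·(-1333797/424972))/380586 = -424051/212486.

p = -3.14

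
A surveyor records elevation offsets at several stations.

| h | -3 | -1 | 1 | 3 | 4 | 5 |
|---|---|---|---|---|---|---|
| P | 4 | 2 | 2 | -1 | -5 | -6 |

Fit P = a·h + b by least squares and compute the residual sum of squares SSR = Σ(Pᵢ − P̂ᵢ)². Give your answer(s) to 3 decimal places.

Sums needed: Σh·h = 61, Σh = 9, Σ1 = 6.
And Σh·P = -65, ΣP = -4.
Eliminating b: 6·(row 1) − 9·(row 2) gives 285·a = 6·(-65) − 9·(-4) = -354, so a = -118/95.
Then b = ((-4) − 9·(-118/95))/6 = 341/285.
Residuals: -263/285, -25/57, 583/285, 436/285, -70/57, -281/285; SSR = 2864/285.

SSR = 10.049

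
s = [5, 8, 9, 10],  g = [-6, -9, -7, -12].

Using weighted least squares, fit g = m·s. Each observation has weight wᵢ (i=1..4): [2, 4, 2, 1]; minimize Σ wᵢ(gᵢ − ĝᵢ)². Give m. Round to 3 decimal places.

MᵀWM·[m]ᵀ = MᵀWg reads: 568·m = -594.
m = (-594)/568 = -1.04577.

m = -1.046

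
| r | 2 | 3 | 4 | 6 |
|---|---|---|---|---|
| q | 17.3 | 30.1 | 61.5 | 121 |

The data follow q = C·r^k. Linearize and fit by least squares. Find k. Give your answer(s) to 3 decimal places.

k = 1.816

Linearized form: ln q = k·ln r + ln C. From the 4 transformed points,
Σln r = 4.9698, Σ(ln r)² = 6.8196, Σln q = 15.1701, Σln r·ln q = 20.0193.
Equations: 6.8196·k + 4.9698·ln C = 20.0193;  4.9698·k + 4·ln C = 15.1701.
Δ = 6.8196·4 − (4.9698)² = 2.5794; k = (20.0193·4 − 4.9698·15.1701)/2.5794 = 1.81626, ln C = (6.8196·15.1701 − 4.9698·20.0193)/2.5794 = 1.53590.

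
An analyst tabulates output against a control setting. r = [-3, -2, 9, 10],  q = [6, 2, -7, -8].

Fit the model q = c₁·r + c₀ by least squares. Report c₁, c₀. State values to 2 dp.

c₁ = -0.97, c₀ = 1.64

From the data, Σr·r = 194, Σr = 14, Σ1 = 4.
And Σr·q = -165, Σq = -7.
So AᵀA·[c₁, c₀]ᵀ = Aᵀq: [[194, 14]; [14, 4]]·[c₁, c₀]ᵀ = [-165, -7]ᵀ.
det = 194·4 − 14² = 580.
c₁ = ((-165)·4 − 14·(-7))/580 = -281/290; c₀ = (194·(-7) − 14·(-165))/580 = 238/145.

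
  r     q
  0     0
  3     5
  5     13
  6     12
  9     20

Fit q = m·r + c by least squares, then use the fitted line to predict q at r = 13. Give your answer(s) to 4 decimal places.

q̂ = 28.9558

Sums needed: Σr·r = 151, Σr = 23, Σ1 = 5.
Moment sums: Σr·q = 332, Σq = 50.
So MᵀM·[m, c]ᵀ = Mᵀq: [[151, 23]; [23, 5]]·[m, c]ᵀ = [332, 50]ᵀ.
det = 151·5 − 23² = 226.
m = (332·5 − 23·50)/226 = 255/113; c = (151·50 − 23·332)/226 = -43/113.
At r = 13: q̂ = (255/113)·(13) + (-43/113)·(1) = 3272/113.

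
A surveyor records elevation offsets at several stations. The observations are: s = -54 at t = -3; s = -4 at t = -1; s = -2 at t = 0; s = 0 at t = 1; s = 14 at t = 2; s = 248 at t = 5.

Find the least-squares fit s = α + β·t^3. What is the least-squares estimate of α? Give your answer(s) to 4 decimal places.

α = -1.5582

Normal-equation sums: Σ1 = 6, Σt^3 = 106, Σt^3·t^3 = 16420.
And Σs = 202, Σt^3·s = 32574.
AᵀA·[α, β]ᵀ = Aᵀs becomes [[6, 106]; [106, 16420]]·[α, β]ᵀ = [202, 32574]ᵀ.
Δ = 6·16420 − 106² = 87284.
α = (202·16420 − 106·32574)/87284 = -34001/21821; β = (6·32574 − 106·202)/87284 = 43508/21821.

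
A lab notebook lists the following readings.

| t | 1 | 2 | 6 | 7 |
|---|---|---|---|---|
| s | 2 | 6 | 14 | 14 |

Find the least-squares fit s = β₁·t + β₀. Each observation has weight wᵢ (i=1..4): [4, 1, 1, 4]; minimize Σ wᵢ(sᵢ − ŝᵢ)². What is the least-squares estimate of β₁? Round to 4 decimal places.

Forming MᵀWM = [[240, 40]; [40, 10]] and MᵀWs = [496, 84]ᵀ gives MᵀWM·[β₁, β₀]ᵀ = MᵀWs.
Eliminating β₀: 10·(row 1) − 40·(row 2) gives 800·β₁ = 10·496 − 40·84 = 1600, so β₁ = 2.
Then β₀ = (84 − 40·2)/10 = 2/5.

β₁ = 2.0000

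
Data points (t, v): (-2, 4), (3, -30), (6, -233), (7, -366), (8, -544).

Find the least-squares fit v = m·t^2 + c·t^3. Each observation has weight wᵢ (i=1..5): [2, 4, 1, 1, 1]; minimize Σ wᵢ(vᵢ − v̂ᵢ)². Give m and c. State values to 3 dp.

m = -0.410, c = -1.010

Compute the Gram sums: Σwᵢ·t^2·t^2 = 8149, Σwᵢ·t^2·t^3 = 58259, Σwᵢ·t^3·t^3 = 429493.
Right-hand side: Σwᵢ·t^2·v = -62186, Σwᵢ·t^3·v = -457698.
Eliminating c: 429493·(row 1) − 58259·(row 2) gives 105827376·m = 429493·(-62186) − 58259·(-457698) = -43423916, so m = -10855979/26456844.
Then c = ((-457698) − 58259·(-10855979/26456844))/429493 = -26721707/26456844.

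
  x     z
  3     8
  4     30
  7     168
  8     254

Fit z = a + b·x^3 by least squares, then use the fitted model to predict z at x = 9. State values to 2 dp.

ẑ = 363.01

AᵀA·[a, b]ᵀ = Aᵀz reads: 4·a + 946·b = 460;  946·a + 384618·b = 189808.
(Σ1 = 4, Σx^3 = 946, Σx^3·x^3 = 384618, Σz = 460, Σx^3·z = 189808.)
Eliminating b: 384618·(row 1) − 946·(row 2) gives 643556·a = 384618·460 − 946·189808 = -2634088, so a = -658522/160889.
Then b = (189808 − 946·(-658522/160889))/384618 = 81018/160889.
At x = 9: ẑ = (-658522/160889)·(1) + (81018/160889)·(729) = 58403600/160889.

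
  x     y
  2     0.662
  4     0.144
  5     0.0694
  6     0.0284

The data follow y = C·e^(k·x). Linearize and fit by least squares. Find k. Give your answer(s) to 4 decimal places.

With ln yᵢ as the transformed response and xᵢ as the regressor:
Σx = 17.0000, Σ(x)² = 81.0000, Σln y = -8.5797, Σx·ln y = -43.2843.
Normal system: [[81.0000, 17.0000]; [17.0000, 4]]·[k, ln C]ᵀ = [-43.2843, -8.5797]ᵀ.
Slope k = (n·Σx·ln y − Σx·Σln y)/(n·Σ(x)² − (Σx)²) = (4·-43.2843 − 17.0000·-8.5797)/35.0000 = -0.77951; ln C = (Σln y − k·Σx)/n = 1.16800.

k = -0.7795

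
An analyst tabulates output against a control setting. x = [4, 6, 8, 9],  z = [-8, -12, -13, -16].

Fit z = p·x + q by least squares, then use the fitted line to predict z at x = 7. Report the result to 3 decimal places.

Sums needed: Σx·x = 197, Σx = 27, Σ1 = 4.
For Mᵀz: Σx·z = -352, Σz = -49.
MᵀM·[p, q]ᵀ = Mᵀz becomes [[197, 27]; [27, 4]]·[p, q]ᵀ = [-352, -49]ᵀ.
Eliminating q: 4·(row 1) − 27·(row 2) gives 59·p = 4·(-352) − 27·(-49) = -85, so p = -85/59.
Then q = ((-49) − 27·(-85/59))/4 = -149/59.
At x = 7: ẑ = (-85/59)·(7) + (-149/59)·(1) = -744/59.

ẑ = -12.610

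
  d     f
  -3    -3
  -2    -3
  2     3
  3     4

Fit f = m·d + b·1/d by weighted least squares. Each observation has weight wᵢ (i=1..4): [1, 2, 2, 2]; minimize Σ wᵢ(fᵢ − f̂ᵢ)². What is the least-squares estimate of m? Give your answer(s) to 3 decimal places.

m = 1.000

Sums needed: Σwᵢ·d·d = 43, Σwᵢ·d·1/d = 7, Σwᵢ·1/d·1/d = 4/3.
And Σwᵢ·d·f = 57, Σwᵢ·1/d·f = 29/3.
Determinant 43·(4/3) − 7² = 25/3.
m = (57·(4/3) − 7·(29/3))/(25/3) = 1; b = (43·(29/3) − 7·57)/(25/3) = 2.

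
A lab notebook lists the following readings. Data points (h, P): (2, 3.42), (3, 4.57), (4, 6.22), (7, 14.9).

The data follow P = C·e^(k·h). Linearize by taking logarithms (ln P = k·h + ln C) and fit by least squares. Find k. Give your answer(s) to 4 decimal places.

k = 0.2947

Linearized form: ln P = k·h + ln C. From the 4 transformed points,
Sums: Σh = 16.0000, Σ(h)² = 78.0000, Σln P = 7.2783, Σh·ln P = 33.2384.
Normal system: [[78.0000, 16.0000]; [16.0000, 4]]·[k, ln C]ᵀ = [33.2384, 7.2783]ᵀ.
Solving (det = 56.0000): k = 0.29466, ln C = 0.64092.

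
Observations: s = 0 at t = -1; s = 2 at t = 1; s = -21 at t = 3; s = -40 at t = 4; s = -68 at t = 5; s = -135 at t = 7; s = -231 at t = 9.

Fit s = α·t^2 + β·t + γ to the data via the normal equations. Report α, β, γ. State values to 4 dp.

From the data, Σt^2·t^2 = 9926, Σt^2·t = 1288, Σt^2 = 182, Σt·t = 182, Σt = 28, Σ1 = 7.
Moment sums: Σt^2·s = -27853, Σt·s = -3585, Σs = -493.
Normal equations: [[9926, 1288, 182]; [1288, 182, 28]; [182, 28, 7]]·[α, β, γ]ᵀ = [-27853, -3585, -493]ᵀ.
Inverting the 3×3 Gram matrix, [α, β, γ]ᵀ = [-2131/714, 2977/3570, 326/85]ᵀ.

α = -2.9846, β = 0.8339, γ = 3.8353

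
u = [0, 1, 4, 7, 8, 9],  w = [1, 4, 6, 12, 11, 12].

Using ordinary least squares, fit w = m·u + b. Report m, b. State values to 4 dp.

m = 1.2094, b = 1.8212

With design matrix M, MᵀM = [[211, 29]; [29, 6]] and Mᵀw = [308, 46]ᵀ.
det = 211·6 − 29² = 425.
m = (308·6 − 29·46)/425 = 514/425; b = (211·46 − 29·308)/425 = 774/425.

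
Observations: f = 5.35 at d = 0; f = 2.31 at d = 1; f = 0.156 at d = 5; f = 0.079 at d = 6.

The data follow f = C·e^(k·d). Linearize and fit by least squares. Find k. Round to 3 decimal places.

k = -0.694

Taking logs, ln f = k·d + ln C, so regress ln f on d.
Over the data: Σd = 12.0000, Σ(d)² = 62.0000, Σln f = -1.8819, Σd·ln f = -23.6821.
Normal system: [[62.0000, 12.0000]; [12.0000, 4]]·[k, ln C]ᵀ = [-23.6821, -1.8819]ᵀ.
Δ = 62.0000·4 − (12.0000)² = 104.0000; k = (-23.6821·4 − 12.0000·-1.8819)/104.0000 = -0.69371, ln C = (62.0000·-1.8819 − 12.0000·-23.6821)/104.0000 = 1.61067.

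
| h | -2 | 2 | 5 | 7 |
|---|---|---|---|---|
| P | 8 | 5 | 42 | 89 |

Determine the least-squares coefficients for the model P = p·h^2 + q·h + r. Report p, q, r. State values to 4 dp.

p = 1.9787, q = -0.9622, r = -1.6758

Setting ∂/∂p … = 0 gives: 3058·p + 468·q + 82·r = 5463;  468·p + 82·q + 12·r = 827;  82·p + 12·q + 4·r = 144.
Solving the 3×3 system (Gaussian elimination) gives p = 4636/2343, q = -1503/1562, r = -7853/4686.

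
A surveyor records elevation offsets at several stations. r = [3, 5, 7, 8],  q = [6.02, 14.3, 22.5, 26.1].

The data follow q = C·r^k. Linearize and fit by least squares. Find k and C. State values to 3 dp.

Let Y = ln q. Fitting Y = k·ln r + ln C by least squares:
Over the data: Σln r = 6.7334, Σ(ln r)² = 11.9079, Σln q = 10.8308, Σln r·ln q = 19.0953.
Normal system: [[11.9079, 6.7334]; [6.7334, 4]]·[k, ln C]ᵀ = [19.0953, 10.8308]ᵀ.
Slope k = (n·Σln r·ln q − Σln r·Σln q)/(n·Σ(ln r)² − (Σln r)²) = (4·19.0953 − 6.7334·10.8308)/2.2928 = 1.50595; ln C = (Σln q − k·Σln r)/n = 0.17265, so C = exp(0.17265) = 1.18845.

k = 1.506, C = 1.188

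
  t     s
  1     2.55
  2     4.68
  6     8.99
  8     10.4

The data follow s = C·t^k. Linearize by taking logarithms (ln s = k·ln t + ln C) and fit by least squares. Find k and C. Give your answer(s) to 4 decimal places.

Let Y = ln s. Fitting Y = k·ln t + ln C by least squares:
Sums: Σln t = 4.5643, Σ(ln t)² = 8.0149, Σln s = 7.0173, Σln t·ln s = 9.8743.
Normal system: [[8.0149, 4.5643]; [4.5643, 4]]·[k, ln C]ᵀ = [9.8743, 7.0173]ᵀ.
Slope k = (n·Σln t·ln s − Σln t·Σln s)/(n·Σ(ln t)² − (Σln t)²) = (4·9.8743 − 4.5643·7.0173)/11.2265 = 0.66519; ln C = (Σln s − k·Σln t)/n = 0.99529, so C = exp(0.99529) = 2.70551.

k = 0.6652, C = 2.7055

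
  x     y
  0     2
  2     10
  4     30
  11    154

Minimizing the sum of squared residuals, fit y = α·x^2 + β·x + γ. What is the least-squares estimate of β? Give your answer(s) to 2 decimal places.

The normal equations are: 14913·α + 1403·β + 141·γ = 19154;  1403·α + 141·β + 17·γ = 1834;  141·α + 17·β + 4·γ = 196.
(Σx^2·x^2 = 14913, Σx^2·x = 1403, Σx^2 = 141, Σx·x = 141, Σx = 17, Σ1 = 4, Σx^2·y = 19154, Σx·y = 1834, Σy = 196.)
Inverting the 3×3 Gram matrix, [α, β, γ]ᵀ = [3729/3755, 55387/18775, 27344/18775]ᵀ.

β = 2.95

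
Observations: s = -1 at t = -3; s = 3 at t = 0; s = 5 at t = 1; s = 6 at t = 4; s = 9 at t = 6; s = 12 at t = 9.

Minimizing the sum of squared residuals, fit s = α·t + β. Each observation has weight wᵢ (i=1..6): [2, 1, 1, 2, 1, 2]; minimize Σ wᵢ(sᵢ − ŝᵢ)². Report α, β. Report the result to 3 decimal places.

α = 1.048, β = 2.524

The normal system AᵀWA·[α, β]ᵀ = AᵀWs is [[249, 27]; [27, 9]]·[α, β]ᵀ = [329, 51]ᵀ.
det = 249·9 − 27² = 1512.
α = (329·9 − 27·51)/1512 = 22/21; β = (249·51 − 27·329)/1512 = 53/21.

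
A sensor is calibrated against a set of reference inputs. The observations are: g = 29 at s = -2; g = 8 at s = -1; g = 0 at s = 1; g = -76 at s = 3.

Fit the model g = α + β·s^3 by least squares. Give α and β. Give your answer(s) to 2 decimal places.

The normal system AᵀA·[α, β]ᵀ = Aᵀg is [[4, 19]; [19, 795]]·[α, β]ᵀ = [-39, -2292]ᵀ.
Eliminating β: 795·(row 1) − 19·(row 2) gives 2819·α = 795·(-39) − 19·(-2292) = 12543, so α = 12543/2819.
Then β = ((-2292) − 19·(12543/2819))/795 = -8427/2819.

α = 4.45, β = -2.99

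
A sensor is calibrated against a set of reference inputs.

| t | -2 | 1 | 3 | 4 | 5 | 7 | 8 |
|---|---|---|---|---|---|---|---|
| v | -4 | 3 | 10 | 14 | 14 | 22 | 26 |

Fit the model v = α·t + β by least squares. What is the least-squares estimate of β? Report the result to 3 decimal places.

β = 1.052

MᵀM·[α, β]ᵀ = Mᵀv reads: 168·α + 26·β = 529;  26·α + 7·β = 85.
Determinant 168·7 − 26² = 500.
α = (529·7 − 26·85)/500 = 1493/500; β = (168·85 − 26·529)/500 = 263/250.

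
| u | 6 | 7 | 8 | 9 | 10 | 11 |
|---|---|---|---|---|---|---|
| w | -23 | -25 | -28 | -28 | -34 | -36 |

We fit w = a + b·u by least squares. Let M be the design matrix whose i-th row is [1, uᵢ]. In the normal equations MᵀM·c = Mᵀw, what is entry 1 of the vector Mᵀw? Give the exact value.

Entry 1 ↔ basis 1, so (Mᵀw)_{1} = Σᵢ wᵢ = (1)·(-23) + (1)·(-25) + (1)·(-28) + (1)·(-28) + (1)·(-34) + (1)·(-36) = -174.

-174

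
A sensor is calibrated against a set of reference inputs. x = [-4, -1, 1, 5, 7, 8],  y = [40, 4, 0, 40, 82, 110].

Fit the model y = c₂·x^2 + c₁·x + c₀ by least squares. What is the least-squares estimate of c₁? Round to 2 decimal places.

c₁ = -2.03

Setting ∂/∂c₂ … = 0 gives: 7380·c₂ + 916·c₁ + 156·c₀ = 12702;  916·c₂ + 156·c₁ + 16·c₀ = 1490;  156·c₂ + 16·c₁ + 6·c₀ = 276.
Inverting the 3×3 Gram matrix, [c₂, c₁, c₀]ᵀ = [779/396, -1337/660, 23/90]ᵀ.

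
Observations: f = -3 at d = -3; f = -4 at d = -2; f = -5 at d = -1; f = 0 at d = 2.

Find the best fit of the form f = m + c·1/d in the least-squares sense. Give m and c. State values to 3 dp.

m = -1.857, c = 3.429

Sums needed: Σ1 = 4, Σ1/d = -4/3, Σ1/d·1/d = 29/18.
For Aᵀf: Σf = -12, Σ1/d·f = 8.
Normal equations: [[4, -4/3]; [-4/3, 29/18]]·[m, c]ᵀ = [-12, 8]ᵀ.
Δ = 4·(29/18) − (-4/3)² = 14/3.
m = ((-12)·(29/18) − (-4/3)·8)/(14/3) = -13/7; c = (4·8 − (-4/3)·(-12))/(14/3) = 24/7.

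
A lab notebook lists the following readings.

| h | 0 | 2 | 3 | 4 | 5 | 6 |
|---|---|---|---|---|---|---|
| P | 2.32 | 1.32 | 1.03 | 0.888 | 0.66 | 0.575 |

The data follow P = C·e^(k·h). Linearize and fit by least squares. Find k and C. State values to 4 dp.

Linearized form: ln P = k·h + ln C. From the 6 transformed points,
XᵀX = [[90.0000, 20.0000]; [20.0000, 6]], rhs = [-5.2291, 0.0611]ᵀ  (here Σh = 20.0000, Σ(h)² = 90.0000, Σln P = 0.0611, Σh·ln P = -5.2291).
Slope k = (n·Σh·ln P − Σh·Σln P)/(n·Σ(h)² − (Σh)²) = (6·-5.2291 − 20.0000·0.0611)/140.0000 = -0.23283; ln C = (Σln P − k·Σh)/n = 0.78627, so C = exp(0.78627) = 2.19520.

k = -0.2328, C = 2.1952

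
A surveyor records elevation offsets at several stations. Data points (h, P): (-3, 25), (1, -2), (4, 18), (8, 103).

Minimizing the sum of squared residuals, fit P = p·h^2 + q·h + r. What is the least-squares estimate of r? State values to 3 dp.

r = -1.654

AᵀA·[p, q, r]ᵀ = AᵀP reads: 4434·p + 550·q + 90·r = 7103;  550·p + 90·q + 10·r = 819;  90·p + 10·q + 4·r = 144.
Row-reducing yields p = 2, q = -191/65, r = -43/26.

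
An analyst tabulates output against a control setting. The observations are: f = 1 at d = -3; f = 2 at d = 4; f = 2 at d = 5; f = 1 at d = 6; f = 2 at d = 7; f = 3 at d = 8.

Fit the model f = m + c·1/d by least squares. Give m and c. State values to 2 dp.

m = 1.68, c = 1.69

With design matrix A, AᵀA = [[6, 463/840]; [463/840, 195749/705600]] and Aᵀf = [11, 1171/840]ᵀ.
det = 6·(195749/705600) − (463/840)² = 38405/28224.
m = (11·(195749/705600) − (463/840)·(1171/840))/(38405/28224) = 1611066/960125; c = (6·(1171/840) − (463/840)·11)/(38405/28224) = 324744/192025.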